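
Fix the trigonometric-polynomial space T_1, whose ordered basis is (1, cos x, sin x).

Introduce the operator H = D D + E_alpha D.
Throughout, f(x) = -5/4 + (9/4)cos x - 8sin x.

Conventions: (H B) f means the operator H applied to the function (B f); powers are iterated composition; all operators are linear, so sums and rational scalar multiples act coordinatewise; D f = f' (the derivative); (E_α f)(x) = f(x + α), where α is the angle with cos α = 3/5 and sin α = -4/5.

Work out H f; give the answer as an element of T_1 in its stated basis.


the result is g(x) = -(21/4)cos x + (1/4)sin x

D f = -8cos x - (9/4)sin x
D D f = -(9/4)cos x + 8sin x
D f = -8cos x - (9/4)sin x
E_alpha D f = -3cos x - (31/4)sin x
(D D + E_alpha D) f = -(21/4)cos x + (1/4)sin x


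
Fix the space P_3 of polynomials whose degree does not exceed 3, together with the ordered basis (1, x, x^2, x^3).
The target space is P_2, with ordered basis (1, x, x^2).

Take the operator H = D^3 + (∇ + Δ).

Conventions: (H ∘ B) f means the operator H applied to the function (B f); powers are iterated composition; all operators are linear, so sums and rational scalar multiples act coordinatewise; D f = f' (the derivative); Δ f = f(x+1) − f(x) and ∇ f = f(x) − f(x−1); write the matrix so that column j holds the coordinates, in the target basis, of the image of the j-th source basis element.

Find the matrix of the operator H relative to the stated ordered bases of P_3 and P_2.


the matrix is [[0, 2, 0, 8]; [0, 0, 4, 0]; [0, 0, 0, 6]] (rows listed top to bottom)

image of 1: 0
image of x: 2
image of x^2: 4x
image of x^3: 6x^2 + 8
each image's coordinates form column j of the matrix


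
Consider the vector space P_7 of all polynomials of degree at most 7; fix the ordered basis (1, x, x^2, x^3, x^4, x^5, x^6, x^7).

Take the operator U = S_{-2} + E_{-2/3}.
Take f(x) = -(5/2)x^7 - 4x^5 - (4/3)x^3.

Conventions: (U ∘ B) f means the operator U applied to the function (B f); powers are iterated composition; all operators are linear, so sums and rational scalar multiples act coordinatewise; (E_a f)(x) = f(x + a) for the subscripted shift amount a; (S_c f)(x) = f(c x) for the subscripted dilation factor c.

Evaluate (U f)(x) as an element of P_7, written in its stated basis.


the result is g(x) = (635/2)x^7 + (35/3)x^6 + (302/3)x^5 + (1060/27)x^4 - (2084/81)x^3 + (1736/81)x^2 - (5296/729)x + 2336/2187

S_{-2} f = 320x^7 + 128x^5 + (32/3)x^3
E_{-2/3} f = -(5/2)x^7 + (35/3)x^6 - (82/3)x^5 + (1060/27)x^4 - (2948/81)x^3 + (1736/81)x^2 - (5296/729)x + 2336/2187
(S_{-2} + E_{-2/3}) f = (635/2)x^7 + (35/3)x^6 + (302/3)x^5 + (1060/27)x^4 - (2084/81)x^3 + (1736/81)x^2 - (5296/729)x + 2336/2187


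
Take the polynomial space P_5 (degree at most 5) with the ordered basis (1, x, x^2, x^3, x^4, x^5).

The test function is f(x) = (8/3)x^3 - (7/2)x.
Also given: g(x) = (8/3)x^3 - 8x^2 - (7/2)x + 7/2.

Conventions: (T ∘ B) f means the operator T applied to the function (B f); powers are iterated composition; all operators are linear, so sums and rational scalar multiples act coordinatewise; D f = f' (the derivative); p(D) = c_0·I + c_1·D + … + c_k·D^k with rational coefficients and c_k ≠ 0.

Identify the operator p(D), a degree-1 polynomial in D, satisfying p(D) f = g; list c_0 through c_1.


D^0 f = (8/3)x^3 - (7/2)x
D^1 f = 8x^2 - 7/2
matching coefficients of g against c_0 f + c_1 Df + … from the top degree down determines the c_i
solution: c_0 = 1, c_1 = -1

c_0 = 1, c_1 = -1


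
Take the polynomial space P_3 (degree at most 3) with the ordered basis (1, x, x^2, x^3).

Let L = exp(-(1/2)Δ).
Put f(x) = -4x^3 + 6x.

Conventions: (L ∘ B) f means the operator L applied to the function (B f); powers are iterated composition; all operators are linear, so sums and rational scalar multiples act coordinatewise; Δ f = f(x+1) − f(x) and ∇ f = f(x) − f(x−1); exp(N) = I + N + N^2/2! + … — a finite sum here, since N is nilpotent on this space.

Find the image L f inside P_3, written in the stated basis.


the result is g(x) = -4x^3 + 6x^2 + 9x - 7/2

order-1 term: 6x^2 + 6x - 1
order-2 term: -3x - 3
order-3 term: 1/2
the series for exp(-(1/2)Δ) f terminates at order 3
exp(-(1/2)Δ) f = -4x^3 + 6x^2 + 9x - 7/2


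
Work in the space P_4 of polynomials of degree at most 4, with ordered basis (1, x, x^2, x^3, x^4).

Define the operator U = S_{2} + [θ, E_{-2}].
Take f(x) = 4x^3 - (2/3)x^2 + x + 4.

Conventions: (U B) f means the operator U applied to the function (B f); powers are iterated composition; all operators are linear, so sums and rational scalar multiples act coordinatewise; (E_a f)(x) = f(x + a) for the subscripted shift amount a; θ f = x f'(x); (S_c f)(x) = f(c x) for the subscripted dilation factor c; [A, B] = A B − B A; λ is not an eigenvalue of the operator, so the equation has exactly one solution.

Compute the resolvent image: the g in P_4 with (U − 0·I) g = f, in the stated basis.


write g with unknown coordinates in the stated basis and equate coefficients in (U − 0·I) g = f
solving from the highest basis element down gives g = (1/2)x^3 - (11/12)x^2 + (25/3)x - 32
check: U g = 4x^3 - (2/3)x^2 + x + 4
so U g − 0·g = 4x^3 - (2/3)x^2 + x + 4 = f ✓

the result is g(x) = (1/2)x^3 - (11/12)x^2 + (25/3)x - 32


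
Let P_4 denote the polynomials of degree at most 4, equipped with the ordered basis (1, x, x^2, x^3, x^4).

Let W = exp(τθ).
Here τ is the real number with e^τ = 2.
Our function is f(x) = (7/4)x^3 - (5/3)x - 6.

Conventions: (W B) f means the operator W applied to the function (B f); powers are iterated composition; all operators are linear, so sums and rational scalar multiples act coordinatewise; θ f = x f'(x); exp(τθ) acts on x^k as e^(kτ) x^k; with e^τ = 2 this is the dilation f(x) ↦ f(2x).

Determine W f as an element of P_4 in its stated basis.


exp(τθ) x^k = e^(kτ) x^k; with e^τ = 2 this sends x^k to 2^k x^k
x ↦ 2 x
x^3 ↦ 8 x^3
applying this coordinatewise to f: exp(τθ) f = 14x^3 - (10/3)x - 6

the result is g(x) = 14x^3 - (10/3)x - 6


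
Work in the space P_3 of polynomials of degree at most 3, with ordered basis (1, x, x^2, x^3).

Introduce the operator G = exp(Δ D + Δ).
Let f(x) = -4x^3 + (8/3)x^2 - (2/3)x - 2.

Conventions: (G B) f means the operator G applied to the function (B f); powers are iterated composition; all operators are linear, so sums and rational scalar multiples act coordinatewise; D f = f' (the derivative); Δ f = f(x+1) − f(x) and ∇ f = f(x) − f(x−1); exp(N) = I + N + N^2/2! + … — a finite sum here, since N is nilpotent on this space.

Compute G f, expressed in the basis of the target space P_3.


the result is g(x) = -4x^3 - (28/3)x^2 - (130/3)x - 48

order-1 term: -12x^2 - (92/3)x - 26/3
order-2 term: -12x - 100/3
order-3 term: -4
the series for exp(Δ D + Δ) f terminates at order 3
exp(Δ D + Δ) f = -4x^3 - (28/3)x^2 - (130/3)x - 48


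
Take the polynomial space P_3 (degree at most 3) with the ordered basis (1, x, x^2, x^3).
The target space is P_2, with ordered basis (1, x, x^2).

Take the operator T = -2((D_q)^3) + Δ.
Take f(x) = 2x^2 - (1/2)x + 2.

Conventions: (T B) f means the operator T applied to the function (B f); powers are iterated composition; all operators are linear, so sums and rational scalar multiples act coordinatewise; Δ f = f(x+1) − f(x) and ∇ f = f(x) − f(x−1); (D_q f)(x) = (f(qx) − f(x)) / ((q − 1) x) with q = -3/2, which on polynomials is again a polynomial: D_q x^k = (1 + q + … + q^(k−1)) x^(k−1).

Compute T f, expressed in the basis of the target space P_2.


D_q f = -x - 1/2
D_q D_q f = -1
D_q D_q D_q f = 0
(-2((D_q)^3)) f = 0
Δ f = 4x + 3/2
(-2((D_q)^3) + Δ) f = 4x + 3/2

the image equals g(x) = 4x + 3/2


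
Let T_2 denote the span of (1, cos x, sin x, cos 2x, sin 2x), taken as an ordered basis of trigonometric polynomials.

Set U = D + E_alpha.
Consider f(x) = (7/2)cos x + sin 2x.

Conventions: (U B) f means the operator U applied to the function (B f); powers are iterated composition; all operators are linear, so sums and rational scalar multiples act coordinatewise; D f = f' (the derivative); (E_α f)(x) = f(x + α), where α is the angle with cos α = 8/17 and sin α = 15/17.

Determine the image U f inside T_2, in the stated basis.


the image equals g(x) = (28/17)cos x - (112/17)sin x + (818/289)cos 2x - (161/289)sin 2x

D f = -(7/2)sin x + 2cos 2x
E_alpha f = (28/17)cos x - (105/34)sin x + (240/289)cos 2x - (161/289)sin 2x
(D + E_alpha) f = (28/17)cos x - (112/17)sin x + (818/289)cos 2x - (161/289)sin 2x


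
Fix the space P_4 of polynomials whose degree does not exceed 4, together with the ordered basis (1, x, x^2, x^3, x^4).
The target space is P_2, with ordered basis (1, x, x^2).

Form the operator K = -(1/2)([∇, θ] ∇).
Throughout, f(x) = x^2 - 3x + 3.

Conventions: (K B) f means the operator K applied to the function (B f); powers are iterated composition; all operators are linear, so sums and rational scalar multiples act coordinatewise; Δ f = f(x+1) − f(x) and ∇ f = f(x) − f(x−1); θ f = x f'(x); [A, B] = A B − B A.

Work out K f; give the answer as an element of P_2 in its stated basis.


∇ f = 2x - 4
θ ∇ f = 2x
∇ θ ∇ f = 2
∇ ∇ f = 2
θ ∇ ∇ f = 0
[∇, θ] ∇ f = 2
(-(1/2)([∇, θ] ∇)) f = -1

the result is g(x) = -1


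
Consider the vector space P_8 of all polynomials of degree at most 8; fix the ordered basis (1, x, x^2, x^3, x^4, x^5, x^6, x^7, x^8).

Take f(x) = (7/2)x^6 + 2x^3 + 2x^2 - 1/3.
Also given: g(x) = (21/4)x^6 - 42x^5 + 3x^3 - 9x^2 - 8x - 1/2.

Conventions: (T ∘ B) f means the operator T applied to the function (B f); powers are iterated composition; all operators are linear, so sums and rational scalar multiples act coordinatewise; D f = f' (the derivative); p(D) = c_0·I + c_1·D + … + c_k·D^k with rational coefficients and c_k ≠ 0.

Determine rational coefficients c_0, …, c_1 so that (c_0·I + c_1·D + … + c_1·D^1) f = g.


p(D) = (3/2)·I − 2·D, i.e. c_0 = 3/2, c_1 = -2

D^0 f = (7/2)x^6 + 2x^3 + 2x^2 - 1/3
D^1 f = 21x^5 + 6x^2 + 4x
matching coefficients of g against c_0 f + c_1 Df + … from the top degree down determines the c_i
solution: c_0 = 3/2, c_1 = -2


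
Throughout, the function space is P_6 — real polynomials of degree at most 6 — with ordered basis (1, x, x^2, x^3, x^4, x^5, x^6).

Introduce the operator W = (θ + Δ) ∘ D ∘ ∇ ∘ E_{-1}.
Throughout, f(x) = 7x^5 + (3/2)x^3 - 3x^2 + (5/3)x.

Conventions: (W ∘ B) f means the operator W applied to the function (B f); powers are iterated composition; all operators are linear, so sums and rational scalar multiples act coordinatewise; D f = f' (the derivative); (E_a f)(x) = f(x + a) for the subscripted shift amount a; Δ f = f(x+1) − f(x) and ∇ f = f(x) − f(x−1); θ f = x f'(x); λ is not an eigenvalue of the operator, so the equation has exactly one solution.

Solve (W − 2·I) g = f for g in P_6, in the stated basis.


the result is g(x) = -(7/2)x^5 - (423/4)x^3 + (423/2)x^2 - (4237/12)x - 1759/4

write g with unknown coordinates in the stated basis and equate coefficients in (W − 2·I) g = f
solving from the highest basis element down gives g = -(7/2)x^5 - (423/4)x^3 + (423/2)x^2 - (4237/12)x - 1759/4
check: W g = -210x^3 + 420x^2 - (1409/2)x - 1759/2
so W g − 2·g = 7x^5 + (3/2)x^3 - 3x^2 + (5/3)x = f ✓


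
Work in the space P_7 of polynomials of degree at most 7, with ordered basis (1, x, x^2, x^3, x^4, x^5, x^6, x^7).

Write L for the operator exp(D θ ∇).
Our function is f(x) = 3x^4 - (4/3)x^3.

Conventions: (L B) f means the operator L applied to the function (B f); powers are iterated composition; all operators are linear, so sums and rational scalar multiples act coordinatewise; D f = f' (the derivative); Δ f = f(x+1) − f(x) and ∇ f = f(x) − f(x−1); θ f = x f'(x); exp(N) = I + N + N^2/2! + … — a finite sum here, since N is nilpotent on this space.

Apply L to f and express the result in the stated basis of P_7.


the result is g(x) = 3x^4 - (4/3)x^3 + 108x^2 - 88x + 124

order-1 term: 108x^2 - 88x + 16
order-2 term: 108
the series for exp(D θ ∇) f terminates at order 2
exp(D θ ∇) f = 3x^4 - (4/3)x^3 + 108x^2 - 88x + 124


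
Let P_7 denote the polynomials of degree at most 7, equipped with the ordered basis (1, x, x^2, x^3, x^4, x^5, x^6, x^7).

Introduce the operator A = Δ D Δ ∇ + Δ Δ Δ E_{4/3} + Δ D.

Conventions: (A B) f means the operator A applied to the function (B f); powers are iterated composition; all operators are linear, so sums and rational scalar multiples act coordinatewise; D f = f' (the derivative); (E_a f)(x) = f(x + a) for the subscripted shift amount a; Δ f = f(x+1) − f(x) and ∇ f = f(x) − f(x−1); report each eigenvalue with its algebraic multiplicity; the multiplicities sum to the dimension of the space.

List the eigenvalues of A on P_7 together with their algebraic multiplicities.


image of 1: 0
image of x: 0
image of x^2: 2
image of x^3: 6x + 9
image of x^4: 12x^2 + 36x + 96
image of x^5: 20x^3 + 90x^2 + 480x + 1685/3
image of x^6: 30x^4 + 180x^3 + 1440x^2 + 3370x + 28534/9
image of x^7: 42x^5 + 315x^4 + 3360x^3 + 11795x^2 + (199738/9)x + 446131/27
the matrix is upper triangular; its diagonal is (0, 0, 0, 0, 0, 0, 0, 0)
for a triangular matrix the eigenvalues are the diagonal entries, with algebraic multiplicity their repetition count

λ = 0 (multiplicity 8)


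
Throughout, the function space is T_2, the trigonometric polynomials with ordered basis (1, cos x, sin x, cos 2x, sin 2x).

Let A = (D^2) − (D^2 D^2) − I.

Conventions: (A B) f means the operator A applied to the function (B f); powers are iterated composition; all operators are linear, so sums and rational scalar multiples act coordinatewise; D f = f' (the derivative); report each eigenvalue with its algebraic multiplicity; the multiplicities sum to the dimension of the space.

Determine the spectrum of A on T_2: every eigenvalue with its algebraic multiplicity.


image of 1: -1
image of cos x: -3cos x
image of sin x: -3sin x
image of cos 2x: -21cos 2x
image of sin 2x: -21sin 2x
the matrix is diagonal; its diagonal is (-1, -3, -3, -21, -21)
for a triangular matrix the eigenvalues are the diagonal entries, with algebraic multiplicity their repetition count

λ = -21 (multiplicity 2), λ = -3 (multiplicity 2), λ = -1 (multiplicity 1)


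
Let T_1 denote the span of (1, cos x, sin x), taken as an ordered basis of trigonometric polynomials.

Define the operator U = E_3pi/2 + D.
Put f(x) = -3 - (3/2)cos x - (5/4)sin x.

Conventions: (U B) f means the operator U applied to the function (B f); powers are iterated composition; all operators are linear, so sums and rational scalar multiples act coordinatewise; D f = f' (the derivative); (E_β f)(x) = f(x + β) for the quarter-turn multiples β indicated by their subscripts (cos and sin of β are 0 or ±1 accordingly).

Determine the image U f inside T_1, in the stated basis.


the result is g(x) = -3

E_3pi/2 f = -3 + (5/4)cos x - (3/2)sin x
D f = -(5/4)cos x + (3/2)sin x
(E_3pi/2 + D) f = -3


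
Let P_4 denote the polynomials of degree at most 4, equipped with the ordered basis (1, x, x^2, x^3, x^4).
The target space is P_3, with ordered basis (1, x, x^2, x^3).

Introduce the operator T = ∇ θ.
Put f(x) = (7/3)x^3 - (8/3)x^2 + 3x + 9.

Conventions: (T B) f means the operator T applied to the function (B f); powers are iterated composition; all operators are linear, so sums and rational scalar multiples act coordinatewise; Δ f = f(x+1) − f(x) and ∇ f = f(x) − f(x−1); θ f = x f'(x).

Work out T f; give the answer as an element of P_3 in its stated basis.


the image equals g(x) = 21x^2 - (95/3)x + 46/3

θ f = 7x^3 - (16/3)x^2 + 3x
∇ θ f = 21x^2 - (95/3)x + 46/3


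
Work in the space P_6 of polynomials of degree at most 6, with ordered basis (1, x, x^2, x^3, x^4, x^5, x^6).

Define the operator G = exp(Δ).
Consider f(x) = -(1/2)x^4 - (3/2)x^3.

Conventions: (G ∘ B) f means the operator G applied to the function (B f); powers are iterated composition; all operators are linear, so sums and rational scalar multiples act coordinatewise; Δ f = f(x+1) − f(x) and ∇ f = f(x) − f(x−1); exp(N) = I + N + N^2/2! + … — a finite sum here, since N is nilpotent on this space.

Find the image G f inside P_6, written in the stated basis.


the image equals g(x) = -(1/2)x^4 - (7/2)x^3 - (21/2)x^2 - 19x - 15

order-1 term: -2x^3 - (15/2)x^2 - (13/2)x - 2
order-2 term: -3x^2 - (21/2)x - 8
order-3 term: -2x - 9/2
order-4 term: -1/2
the series for exp(Δ) f terminates at order 4
exp(Δ) f = -(1/2)x^4 - (7/2)x^3 - (21/2)x^2 - 19x - 15


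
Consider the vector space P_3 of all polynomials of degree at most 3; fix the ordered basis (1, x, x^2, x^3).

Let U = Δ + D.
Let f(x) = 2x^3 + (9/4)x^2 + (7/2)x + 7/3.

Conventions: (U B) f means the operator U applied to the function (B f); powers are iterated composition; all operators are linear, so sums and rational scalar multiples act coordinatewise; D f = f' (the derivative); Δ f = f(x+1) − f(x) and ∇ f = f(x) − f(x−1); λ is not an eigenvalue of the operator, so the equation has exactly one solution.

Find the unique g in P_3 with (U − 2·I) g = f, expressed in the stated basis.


write g with unknown coordinates in the stated basis and equate coefficients in (U − 2·I) g = f
solving from the highest basis element down gives g = -x^3 - (33/8)x^2 - (23/2)x - 731/48
check: U g = -6x^2 - (39/2)x - 225/8
so U g − 2·g = 2x^3 + (9/4)x^2 + (7/2)x + 7/3 = f ✓

the result is g(x) = -x^3 - (33/8)x^2 - (23/2)x - 731/48


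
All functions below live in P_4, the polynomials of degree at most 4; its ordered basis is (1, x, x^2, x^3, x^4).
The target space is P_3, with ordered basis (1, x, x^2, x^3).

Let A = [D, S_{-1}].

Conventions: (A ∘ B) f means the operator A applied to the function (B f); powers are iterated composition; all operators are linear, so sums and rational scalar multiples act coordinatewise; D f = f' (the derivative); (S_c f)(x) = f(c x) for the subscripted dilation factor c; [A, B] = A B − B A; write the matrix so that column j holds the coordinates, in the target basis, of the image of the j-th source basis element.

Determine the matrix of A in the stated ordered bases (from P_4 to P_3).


the matrix is [[0, -2, 0, 0, 0]; [0, 0, 4, 0, 0]; [0, 0, 0, -6, 0]; [0, 0, 0, 0, 8]] (rows listed top to bottom)

image of 1: 0
image of x: -2
image of x^2: 4x
image of x^3: -6x^2
image of x^4: 8x^3
each image's coordinates form column j of the matrix


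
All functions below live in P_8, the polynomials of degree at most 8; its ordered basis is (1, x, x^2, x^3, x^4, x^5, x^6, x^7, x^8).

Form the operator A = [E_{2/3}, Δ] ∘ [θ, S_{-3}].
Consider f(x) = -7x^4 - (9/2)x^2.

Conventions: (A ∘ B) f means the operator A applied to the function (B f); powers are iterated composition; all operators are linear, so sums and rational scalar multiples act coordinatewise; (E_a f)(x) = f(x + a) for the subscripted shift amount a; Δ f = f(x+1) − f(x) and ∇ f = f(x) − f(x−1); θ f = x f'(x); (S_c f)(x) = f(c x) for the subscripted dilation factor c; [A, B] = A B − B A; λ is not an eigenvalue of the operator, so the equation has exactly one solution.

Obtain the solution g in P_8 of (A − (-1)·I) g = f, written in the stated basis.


write g with unknown coordinates in the stated basis and equate coefficients in (A − (-1)·I) g = f
solving from the highest basis element down gives g = -7x^4 - (9/2)x^2
check: A g = 0
so A g − (-1)·g = -7x^4 - (9/2)x^2 = f ✓

the result is g(x) = -7x^4 - (9/2)x^2


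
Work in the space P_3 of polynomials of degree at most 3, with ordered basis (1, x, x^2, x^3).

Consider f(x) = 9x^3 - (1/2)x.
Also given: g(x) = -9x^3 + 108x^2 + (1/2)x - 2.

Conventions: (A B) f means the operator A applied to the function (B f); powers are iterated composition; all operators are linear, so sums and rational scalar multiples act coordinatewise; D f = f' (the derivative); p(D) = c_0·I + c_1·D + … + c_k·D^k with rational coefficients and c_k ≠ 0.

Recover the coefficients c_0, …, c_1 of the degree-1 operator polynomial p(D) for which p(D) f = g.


c_0 = -1, c_1 = 4

D^0 f = 9x^3 - (1/2)x
D^1 f = 27x^2 - 1/2
matching coefficients of g against c_0 f + c_1 Df + … from the top degree down determines the c_i
solution: c_0 = -1, c_1 = 4


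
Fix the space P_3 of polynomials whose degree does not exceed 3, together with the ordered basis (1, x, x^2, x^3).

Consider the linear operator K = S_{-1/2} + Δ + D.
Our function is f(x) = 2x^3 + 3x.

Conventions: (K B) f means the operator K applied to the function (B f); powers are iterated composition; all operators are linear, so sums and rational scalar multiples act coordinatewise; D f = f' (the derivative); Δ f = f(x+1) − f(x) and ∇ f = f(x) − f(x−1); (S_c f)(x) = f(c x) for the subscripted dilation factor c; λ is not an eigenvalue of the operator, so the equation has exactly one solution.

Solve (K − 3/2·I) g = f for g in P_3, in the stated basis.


write g with unknown coordinates in the stated basis and equate coefficients in (K − 3/2·I) g = f
solving from the highest basis element down gives g = -(16/13)x^3 - (384/65)x^2 - (1971/130)x - 974/13
check: K g = (2/13)x^3 - (576/65)x^2 - (5133/260)x - 1461/13
so K g − 3/2·g = 2x^3 + 3x = f ✓

g(x) = -(16/13)x^3 - (384/65)x^2 - (1971/130)x - 974/13


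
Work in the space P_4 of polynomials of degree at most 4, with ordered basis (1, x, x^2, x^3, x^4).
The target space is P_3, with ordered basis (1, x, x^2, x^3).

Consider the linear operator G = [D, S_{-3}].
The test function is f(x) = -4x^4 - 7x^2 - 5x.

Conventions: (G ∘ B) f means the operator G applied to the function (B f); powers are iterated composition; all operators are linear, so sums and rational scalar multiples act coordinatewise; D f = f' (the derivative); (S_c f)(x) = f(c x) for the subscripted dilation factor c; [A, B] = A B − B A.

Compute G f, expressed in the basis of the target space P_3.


the image equals g(x) = -1728x^3 - 168x + 20

S_{-3} f = -324x^4 - 63x^2 + 15x
D S_{-3} f = -1296x^3 - 126x + 15
D f = -16x^3 - 14x - 5
S_{-3} D f = 432x^3 + 42x - 5
[D, S_{-3}] f = -1728x^3 - 168x + 20


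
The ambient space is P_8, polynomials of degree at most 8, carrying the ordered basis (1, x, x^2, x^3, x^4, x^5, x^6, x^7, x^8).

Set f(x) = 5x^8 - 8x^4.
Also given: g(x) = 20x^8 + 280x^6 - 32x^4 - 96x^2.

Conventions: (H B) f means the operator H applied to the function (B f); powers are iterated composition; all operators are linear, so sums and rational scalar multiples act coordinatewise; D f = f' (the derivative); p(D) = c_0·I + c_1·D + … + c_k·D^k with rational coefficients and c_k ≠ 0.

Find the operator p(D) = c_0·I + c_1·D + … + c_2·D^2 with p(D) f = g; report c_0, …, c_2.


D^0 f = 5x^8 - 8x^4
D^1 f = 40x^7 - 32x^3
D^2 f = 280x^6 - 96x^2
matching coefficients of g against c_0 f + c_1 Df + … from the top degree down determines the c_i
solution: c_0 = 4, c_1 = 0, c_2 = 1

p(D) = 4·I + D^2, i.e. c_0 = 4, c_1 = 0, c_2 = 1


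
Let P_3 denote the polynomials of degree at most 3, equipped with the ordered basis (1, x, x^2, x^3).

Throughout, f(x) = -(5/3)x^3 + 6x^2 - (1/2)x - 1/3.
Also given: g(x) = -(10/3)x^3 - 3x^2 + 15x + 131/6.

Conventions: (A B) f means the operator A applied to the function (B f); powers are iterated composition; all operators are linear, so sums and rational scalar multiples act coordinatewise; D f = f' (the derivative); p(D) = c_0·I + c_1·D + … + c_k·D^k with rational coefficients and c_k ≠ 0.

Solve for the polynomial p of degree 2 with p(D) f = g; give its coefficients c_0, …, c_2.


p(D) = 2·I + 3·D + 2·D^2, i.e. c_0 = 2, c_1 = 3, c_2 = 2

D^0 f = -(5/3)x^3 + 6x^2 - (1/2)x - 1/3
D^1 f = -5x^2 + 12x - 1/2
D^2 f = -10x + 12
matching coefficients of g against c_0 f + c_1 Df + … from the top degree down determines the c_i
solution: c_0 = 2, c_1 = 3, c_2 = 2


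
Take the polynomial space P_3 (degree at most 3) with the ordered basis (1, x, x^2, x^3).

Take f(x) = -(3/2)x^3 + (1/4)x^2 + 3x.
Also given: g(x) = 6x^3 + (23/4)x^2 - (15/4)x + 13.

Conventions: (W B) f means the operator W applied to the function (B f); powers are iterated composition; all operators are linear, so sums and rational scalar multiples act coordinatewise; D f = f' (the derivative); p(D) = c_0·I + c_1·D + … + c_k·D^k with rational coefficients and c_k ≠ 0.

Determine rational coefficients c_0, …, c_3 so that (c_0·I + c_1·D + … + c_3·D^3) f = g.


c_0 = -4, c_1 = -3/2, c_2 = -1, c_3 = -2

D^0 f = -(3/2)x^3 + (1/4)x^2 + 3x
D^1 f = -(9/2)x^2 + (1/2)x + 3
D^2 f = -9x + 1/2
D^3 f = -9
matching coefficients of g against c_0 f + c_1 Df + … from the top degree down determines the c_i
solution: c_0 = -4, c_1 = -3/2, c_2 = -1, c_3 = -2


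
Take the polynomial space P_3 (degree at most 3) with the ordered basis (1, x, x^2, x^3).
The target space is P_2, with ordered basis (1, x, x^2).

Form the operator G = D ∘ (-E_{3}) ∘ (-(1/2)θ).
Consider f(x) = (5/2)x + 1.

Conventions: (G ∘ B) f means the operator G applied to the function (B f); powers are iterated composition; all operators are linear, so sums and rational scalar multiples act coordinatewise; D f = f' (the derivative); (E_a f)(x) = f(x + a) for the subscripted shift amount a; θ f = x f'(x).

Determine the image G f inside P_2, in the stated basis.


the result is g(x) = 5/4

θ f = (5/2)x
(-(1/2)θ) f = -(5/4)x
E_{3} (-(1/2)θ) f = -(5/4)x - 15/4
(-E_{3}) (-(1/2)θ) f = (5/4)x + 15/4
D (-E_{3}) (-(1/2)θ) f = 5/4


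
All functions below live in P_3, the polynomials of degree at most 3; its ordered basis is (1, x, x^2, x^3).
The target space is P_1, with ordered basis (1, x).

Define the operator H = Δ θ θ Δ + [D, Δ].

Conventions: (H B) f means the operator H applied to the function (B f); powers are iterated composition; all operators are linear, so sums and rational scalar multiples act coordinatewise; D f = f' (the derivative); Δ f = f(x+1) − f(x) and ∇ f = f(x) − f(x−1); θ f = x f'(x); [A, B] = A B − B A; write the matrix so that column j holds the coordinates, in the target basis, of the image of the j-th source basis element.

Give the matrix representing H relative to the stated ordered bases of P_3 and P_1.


image of 1: 0
image of x: 0
image of x^2: 2
image of x^3: 24x + 15
each image's coordinates form column j of the matrix

the matrix is [[0, 0, 2, 15]; [0, 0, 0, 24]] (rows listed top to bottom)


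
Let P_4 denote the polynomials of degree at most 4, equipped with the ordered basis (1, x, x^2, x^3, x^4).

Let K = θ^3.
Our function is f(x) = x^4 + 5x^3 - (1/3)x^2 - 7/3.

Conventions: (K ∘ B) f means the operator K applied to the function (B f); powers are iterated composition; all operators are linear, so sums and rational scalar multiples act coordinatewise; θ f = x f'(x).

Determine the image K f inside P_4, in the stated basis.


the image equals g(x) = 64x^4 + 135x^3 - (8/3)x^2

θ f = 4x^4 + 15x^3 - (2/3)x^2
θ θ f = 16x^4 + 45x^3 - (4/3)x^2
θ θ θ f = 64x^4 + 135x^3 - (8/3)x^2


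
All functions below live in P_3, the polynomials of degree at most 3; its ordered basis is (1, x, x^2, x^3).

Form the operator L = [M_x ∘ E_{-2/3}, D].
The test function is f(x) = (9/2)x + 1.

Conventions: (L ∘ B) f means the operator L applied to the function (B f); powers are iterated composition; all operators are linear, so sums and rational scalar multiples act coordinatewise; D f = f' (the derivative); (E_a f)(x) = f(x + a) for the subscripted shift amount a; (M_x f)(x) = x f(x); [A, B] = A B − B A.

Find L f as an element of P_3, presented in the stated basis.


the result is g(x) = -(9/2)x + 2

D f = 9/2
E_{-2/3} D f = 9/2
M_x E_{-2/3} D f = (9/2)x
E_{-2/3} f = (9/2)x - 2
M_x E_{-2/3} f = (9/2)x^2 - 2x
D (M_x ∘ E_{-2/3}) f = 9x - 2
[M_x ∘ E_{-2/3}, D] f = -(9/2)x + 2


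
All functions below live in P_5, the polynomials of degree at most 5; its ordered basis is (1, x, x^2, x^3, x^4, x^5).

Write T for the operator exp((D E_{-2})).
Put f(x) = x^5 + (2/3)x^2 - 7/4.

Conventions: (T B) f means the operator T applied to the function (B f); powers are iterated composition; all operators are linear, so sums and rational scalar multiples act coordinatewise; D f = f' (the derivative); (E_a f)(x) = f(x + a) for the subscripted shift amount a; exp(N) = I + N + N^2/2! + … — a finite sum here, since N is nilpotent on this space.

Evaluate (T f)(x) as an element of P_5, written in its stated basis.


order-1 term: 5x^4 - 40x^3 + 120x^2 - (476/3)x + 232/3
order-2 term: 10x^3 - 120x^2 + 480x - 1918/3
order-3 term: 10x^2 - 120x + 360
order-4 term: 5x - 40
order-5 term: 1
the series for exp((D E_{-2})) f terminates at order 5
exp((D E_{-2})) f = x^5 + 5x^4 - 30x^3 + (32/3)x^2 + (619/3)x - 971/4

the result is g(x) = x^5 + 5x^4 - 30x^3 + (32/3)x^2 + (619/3)x - 971/4


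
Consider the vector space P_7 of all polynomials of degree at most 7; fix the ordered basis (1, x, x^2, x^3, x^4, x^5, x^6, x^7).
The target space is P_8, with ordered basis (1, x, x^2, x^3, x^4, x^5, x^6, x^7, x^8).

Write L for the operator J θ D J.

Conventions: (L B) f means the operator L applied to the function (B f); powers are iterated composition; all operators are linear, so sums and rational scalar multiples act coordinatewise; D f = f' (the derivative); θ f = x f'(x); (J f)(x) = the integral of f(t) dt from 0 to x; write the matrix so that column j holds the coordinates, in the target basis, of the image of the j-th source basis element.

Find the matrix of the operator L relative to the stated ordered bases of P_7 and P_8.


image of 1: 0
image of x: (1/2)x^2
image of x^2: (2/3)x^3
image of x^3: (3/4)x^4
image of x^4: (4/5)x^5
image of x^5: (5/6)x^6
image of x^6: (6/7)x^7
image of x^7: (7/8)x^8
each image's coordinates form column j of the matrix

the matrix is [[0, 0, 0, 0, 0, 0, 0, 0]; [0, 0, 0, 0, 0, 0, 0, 0]; [0, 1/2, 0, 0, 0, 0, 0, 0]; [0, 0, 2/3, 0, 0, 0, 0, 0]; [0, 0, 0, 3/4, 0, 0, 0, 0]; [0, 0, 0, 0, 4/5, 0, 0, 0]; [0, 0, 0, 0, 0, 5/6, 0, 0]; [0, 0, 0, 0, 0, 0, 6/7, 0]; [0, 0, 0, 0, 0, 0, 0, 7/8]] (rows listed top to bottom)


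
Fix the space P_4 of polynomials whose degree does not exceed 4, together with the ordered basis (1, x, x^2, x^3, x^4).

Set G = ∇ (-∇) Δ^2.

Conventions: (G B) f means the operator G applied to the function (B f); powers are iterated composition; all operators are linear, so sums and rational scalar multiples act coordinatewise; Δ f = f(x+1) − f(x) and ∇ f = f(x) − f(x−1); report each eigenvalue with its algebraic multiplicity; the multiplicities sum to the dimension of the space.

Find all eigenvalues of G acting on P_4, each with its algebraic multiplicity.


λ = 0 (multiplicity 5)

image of 1: 0
image of x: 0
image of x^2: 0
image of x^3: 0
image of x^4: -24
the matrix is upper triangular; its diagonal is (0, 0, 0, 0, 0)
for a triangular matrix the eigenvalues are the diagonal entries, with algebraic multiplicity their repetition count


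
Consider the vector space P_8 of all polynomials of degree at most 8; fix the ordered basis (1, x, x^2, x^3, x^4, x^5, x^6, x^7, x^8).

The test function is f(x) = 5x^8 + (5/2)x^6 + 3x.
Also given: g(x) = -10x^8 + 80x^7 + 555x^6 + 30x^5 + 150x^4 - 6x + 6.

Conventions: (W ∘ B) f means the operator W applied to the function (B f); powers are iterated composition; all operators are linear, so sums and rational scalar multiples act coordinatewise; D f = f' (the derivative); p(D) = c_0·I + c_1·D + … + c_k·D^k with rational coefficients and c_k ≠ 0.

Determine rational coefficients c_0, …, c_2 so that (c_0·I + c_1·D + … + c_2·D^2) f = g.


D^0 f = 5x^8 + (5/2)x^6 + 3x
D^1 f = 40x^7 + 15x^5 + 3
D^2 f = 280x^6 + 75x^4
matching coefficients of g against c_0 f + c_1 Df + … from the top degree down determines the c_i
solution: c_0 = -2, c_1 = 2, c_2 = 2

p(D) = -2·I + 2·D + 2·D^2, i.e. c_0 = -2, c_1 = 2, c_2 = 2


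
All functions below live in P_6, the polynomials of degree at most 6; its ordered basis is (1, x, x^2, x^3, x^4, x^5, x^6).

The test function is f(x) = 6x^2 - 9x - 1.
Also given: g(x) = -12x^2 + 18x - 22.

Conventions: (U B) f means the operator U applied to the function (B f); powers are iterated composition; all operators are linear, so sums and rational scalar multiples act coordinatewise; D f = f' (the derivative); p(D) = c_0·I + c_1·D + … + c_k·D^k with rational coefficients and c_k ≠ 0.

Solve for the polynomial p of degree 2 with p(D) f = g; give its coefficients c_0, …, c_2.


c_0 = -2, c_1 = 0, c_2 = -2

D^0 f = 6x^2 - 9x - 1
D^1 f = 12x - 9
D^2 f = 12
matching coefficients of g against c_0 f + c_1 Df + … from the top degree down determines the c_i
solution: c_0 = -2, c_1 = 0, c_2 = -2


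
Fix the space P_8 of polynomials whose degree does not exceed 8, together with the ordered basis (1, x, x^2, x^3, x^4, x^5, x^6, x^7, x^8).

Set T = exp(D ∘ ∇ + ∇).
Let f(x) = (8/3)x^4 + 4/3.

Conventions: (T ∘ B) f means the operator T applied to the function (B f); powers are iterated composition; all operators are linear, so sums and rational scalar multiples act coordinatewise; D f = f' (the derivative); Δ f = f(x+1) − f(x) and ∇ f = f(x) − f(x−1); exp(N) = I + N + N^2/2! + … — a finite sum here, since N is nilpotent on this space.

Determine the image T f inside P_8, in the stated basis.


order-1 term: (32/3)x^3 + 16x^2 - (64/3)x + 8
order-2 term: 16x^2 + 32x - 40/3
order-3 term: (32/3)x + 16
order-4 term: 8/3
the series for exp(D ∘ ∇ + ∇) f terminates at order 4
exp(D ∘ ∇ + ∇) f = (8/3)x^4 + (32/3)x^3 + 32x^2 + (64/3)x + 44/3

the result is g(x) = (8/3)x^4 + (32/3)x^3 + 32x^2 + (64/3)x + 44/3


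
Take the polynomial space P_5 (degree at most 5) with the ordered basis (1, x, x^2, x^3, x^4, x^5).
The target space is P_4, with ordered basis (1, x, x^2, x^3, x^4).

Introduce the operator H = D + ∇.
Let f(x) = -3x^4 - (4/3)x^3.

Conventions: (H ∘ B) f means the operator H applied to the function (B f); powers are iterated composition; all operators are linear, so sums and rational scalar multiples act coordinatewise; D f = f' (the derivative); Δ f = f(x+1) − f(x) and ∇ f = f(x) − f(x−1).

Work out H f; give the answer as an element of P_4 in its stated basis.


g(x) = -24x^3 + 10x^2 - 8x + 5/3

D f = -12x^3 - 4x^2
∇ f = -12x^3 + 14x^2 - 8x + 5/3
(D + ∇) f = -24x^3 + 10x^2 - 8x + 5/3


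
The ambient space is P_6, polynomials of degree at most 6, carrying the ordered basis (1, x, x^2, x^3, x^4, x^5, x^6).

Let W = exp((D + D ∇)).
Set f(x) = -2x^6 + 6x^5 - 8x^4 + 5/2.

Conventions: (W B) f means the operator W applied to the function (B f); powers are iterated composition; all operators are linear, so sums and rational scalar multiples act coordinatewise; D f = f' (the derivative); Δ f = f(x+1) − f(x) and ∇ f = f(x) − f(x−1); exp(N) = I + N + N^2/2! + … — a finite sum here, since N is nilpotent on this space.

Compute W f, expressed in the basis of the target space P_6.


the result is g(x) = -2x^6 - 6x^5 - 68x^4 - 12x^3 - 414x^2 + 310x - 823/2

order-1 term: -12x^5 - 30x^4 + 208x^3 - 396x^2 + 276x - 74
order-2 term: -30x^4 - 180x^3 + 312x^2 + 288x - 600
order-3 term: -40x^3 - 300x^2 - 32x + 444
order-4 term: -30x^2 - 210x - 128
order-5 term: -12x - 54
order-6 term: -2
the series for exp((D + D ∇)) f terminates at order 6
exp((D + D ∇)) f = -2x^6 - 6x^5 - 68x^4 - 12x^3 - 414x^2 + 310x - 823/2


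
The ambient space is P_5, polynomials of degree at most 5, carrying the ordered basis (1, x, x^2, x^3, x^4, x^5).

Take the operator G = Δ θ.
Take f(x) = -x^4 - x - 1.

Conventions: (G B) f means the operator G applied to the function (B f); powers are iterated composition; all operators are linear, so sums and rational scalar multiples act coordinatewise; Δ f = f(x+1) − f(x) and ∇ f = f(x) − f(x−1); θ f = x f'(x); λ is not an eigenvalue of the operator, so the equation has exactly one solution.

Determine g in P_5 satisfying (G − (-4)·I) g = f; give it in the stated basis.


write g with unknown coordinates in the stated basis and equate coefficients in (G − (-4)·I) g = f
solving from the highest basis element down gives g = -(1/4)x^4 + x^3 - (3/4)x^2 - (3/4)x - 3/16
check: G g = -4x^3 + 3x^2 + 2x - 1/4
so G g − (-4)·g = -x^4 - x - 1 = f ✓

the result is g(x) = -(1/4)x^4 + x^3 - (3/4)x^2 - (3/4)x - 3/16


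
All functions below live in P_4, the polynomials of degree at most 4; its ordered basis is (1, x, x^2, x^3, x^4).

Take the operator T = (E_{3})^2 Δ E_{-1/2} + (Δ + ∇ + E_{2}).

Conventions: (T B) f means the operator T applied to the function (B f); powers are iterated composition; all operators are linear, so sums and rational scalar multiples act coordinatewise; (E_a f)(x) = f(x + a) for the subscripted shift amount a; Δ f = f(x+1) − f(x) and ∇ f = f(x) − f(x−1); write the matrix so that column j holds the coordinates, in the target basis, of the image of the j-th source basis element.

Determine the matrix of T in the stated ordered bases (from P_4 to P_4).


image of 1: 1
image of x: x + 5
image of x^2: x^2 + 10x + 16
image of x^3: x^3 + 15x^2 + 48x + 473/4
image of x^4: x^4 + 20x^3 + 96x^2 + 473x + 886
each image's coordinates form column j of the matrix

the matrix is [[1, 5, 16, 473/4, 886]; [0, 1, 10, 48, 473]; [0, 0, 1, 15, 96]; [0, 0, 0, 1, 20]; [0, 0, 0, 0, 1]] (rows listed top to bottom)


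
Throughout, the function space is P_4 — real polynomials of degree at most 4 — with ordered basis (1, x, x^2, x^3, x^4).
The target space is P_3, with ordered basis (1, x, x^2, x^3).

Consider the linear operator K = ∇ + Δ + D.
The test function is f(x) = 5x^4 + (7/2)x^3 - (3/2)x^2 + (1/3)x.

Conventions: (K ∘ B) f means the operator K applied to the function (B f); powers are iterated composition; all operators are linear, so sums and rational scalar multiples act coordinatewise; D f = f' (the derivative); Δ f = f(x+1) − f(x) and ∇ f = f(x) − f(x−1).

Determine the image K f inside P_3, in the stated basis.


the result is g(x) = 60x^3 + (63/2)x^2 + 31x + 8

∇ f = 20x^3 - (39/2)x^2 + (13/2)x + 1/3
Δ f = 20x^3 + (81/2)x^2 + (55/2)x + 22/3
D f = 20x^3 + (21/2)x^2 - 3x + 1/3
(∇ + Δ + D) f = 60x^3 + (63/2)x^2 + 31x + 8


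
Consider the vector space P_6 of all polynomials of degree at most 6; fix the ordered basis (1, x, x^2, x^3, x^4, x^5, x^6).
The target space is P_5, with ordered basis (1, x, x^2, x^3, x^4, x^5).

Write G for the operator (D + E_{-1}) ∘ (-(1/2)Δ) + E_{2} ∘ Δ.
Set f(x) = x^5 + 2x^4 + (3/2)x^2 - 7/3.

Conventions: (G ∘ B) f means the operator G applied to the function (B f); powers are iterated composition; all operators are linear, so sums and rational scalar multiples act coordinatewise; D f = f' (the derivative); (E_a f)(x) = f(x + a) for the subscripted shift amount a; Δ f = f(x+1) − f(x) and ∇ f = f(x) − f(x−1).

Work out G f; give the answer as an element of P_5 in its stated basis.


g(x) = (5/2)x^4 + 49x^3 + 224x^2 + 455x + 1367/4

Δ f = 5x^4 + 18x^3 + 22x^2 + 16x + 9/2
(-(1/2)Δ) f = -(5/2)x^4 - 9x^3 - 11x^2 - 8x - 9/4
D (-(1/2)Δ) f = -10x^3 - 27x^2 - 22x - 8
E_{-1} (-(1/2)Δ) f = -(5/2)x^4 + x^3 + x^2 - 3x + 5/4
(D + E_{-1}) (-(1/2)Δ) f = -(5/2)x^4 - 9x^3 - 26x^2 - 25x - 27/4
Δ f = 5x^4 + 18x^3 + 22x^2 + 16x + 9/2
E_{2} Δ f = 5x^4 + 58x^3 + 250x^2 + 480x + 697/2
((D + E_{-1}) ∘ (-(1/2)Δ) + E_{2} ∘ Δ) f = (5/2)x^4 + 49x^3 + 224x^2 + 455x + 1367/4


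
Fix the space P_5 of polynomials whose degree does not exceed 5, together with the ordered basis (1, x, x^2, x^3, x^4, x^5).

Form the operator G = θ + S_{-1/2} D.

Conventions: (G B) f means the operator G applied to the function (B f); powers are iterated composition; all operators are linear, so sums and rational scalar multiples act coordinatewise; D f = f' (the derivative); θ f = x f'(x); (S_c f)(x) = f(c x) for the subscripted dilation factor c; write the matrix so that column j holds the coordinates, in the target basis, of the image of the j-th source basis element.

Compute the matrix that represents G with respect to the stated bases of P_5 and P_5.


the matrix is [[0, 1, 0, 0, 0, 0]; [0, 1, -1, 0, 0, 0]; [0, 0, 2, 3/4, 0, 0]; [0, 0, 0, 3, -1/2, 0]; [0, 0, 0, 0, 4, 5/16]; [0, 0, 0, 0, 0, 5]] (rows listed top to bottom)

image of 1: 0
image of x: x + 1
image of x^2: 2x^2 - x
image of x^3: 3x^3 + (3/4)x^2
image of x^4: 4x^4 - (1/2)x^3
image of x^5: 5x^5 + (5/16)x^4
each image's coordinates form column j of the matrix
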